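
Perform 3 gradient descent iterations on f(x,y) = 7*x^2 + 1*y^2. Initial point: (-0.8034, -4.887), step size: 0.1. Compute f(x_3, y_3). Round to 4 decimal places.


Gradient descent on f(x,y) = 7*x^2 + 1*y^2.
Starting point: (-0.8034, -4.887), alpha = 0.1
Step 1: grad_x = 2*7*-0.8034 = -11.2476, grad_y = 2*1*-4.887 = -9.774
  x_1 = -0.8034 - 0.1*-11.2476 = 0.3214
  y_1 = -4.887 - 0.1*-9.774 = -3.9096
Step 2: grad_x = 2*7*0.3214 = 4.499, grad_y = 2*1*-3.9096 = -7.8192
  x_2 = 0.3214 - 0.1*4.499 = -0.1285
  y_2 = -3.9096 - 0.1*-7.8192 = -3.1277
Step 3: grad_x = 2*7*-0.1285 = -1.7996, grad_y = 2*1*-3.1277 = -6.2554
  x_3 = -0.1285 - 0.1*-1.7996 = 0.0514
  y_3 = -3.1277 - 0.1*-6.2554 = -2.5021
f(0.0514, -2.5021) = 7*0.0514^2 + 1*(-2.5021)^2 = 6.2792


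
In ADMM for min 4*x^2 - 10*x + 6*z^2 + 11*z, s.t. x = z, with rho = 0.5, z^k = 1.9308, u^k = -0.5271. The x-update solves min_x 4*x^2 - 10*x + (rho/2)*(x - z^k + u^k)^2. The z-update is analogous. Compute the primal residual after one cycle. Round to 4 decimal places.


ADMM iteration with rho = 0.5, z^k = 1.9308, u^k = -0.5271
Step 1: x-update.
Minimize 4*x^2 - 10*x + (0.5/2)*(x - 1.9308 - 0.5271)^2
FOC: (2*4 + 0.5)*x = 10 + 0.5*(1.9308 + 0.5271)
x^{k+1} = 1.3211
Step 2: z-update.
Minimize 6*z^2 + 11*z + (0.5/2)*(1.3211 - z - 0.5271)^2
FOC: (2*6 + 0.5)*z = -11 + 0.5*(1.3211 - 0.5271)
z^{k+1} = -0.8482
Step 3: u-update.
u^{k+1} = -0.5271 + 1.3211 + 0.8482 = 1.6422
Step 4: Primal residual = |1.3211 + 0.8482| = 2.1693


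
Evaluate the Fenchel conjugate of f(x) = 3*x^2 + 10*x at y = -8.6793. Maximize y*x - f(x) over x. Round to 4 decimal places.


f*(y) = sup_x {y*x - a*x^2 - b*x} = sup_x {(y-b)*x - a*x^2}
FOC: (y - b) - 2a*x = 0 => x* = (y - b)/(2a)
x* = (-8.6793 - 10)/(2*3) = -3.1132
f*(-8.6793) = (y-b)^2/(4a) = (-8.6793 - 10)^2/(4*3)
= 348.9162/12 = 29.0764


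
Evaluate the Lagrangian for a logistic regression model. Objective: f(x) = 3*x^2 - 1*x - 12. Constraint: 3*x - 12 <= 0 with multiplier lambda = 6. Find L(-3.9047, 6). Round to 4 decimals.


Step 1: Evaluate f(x).
f(-3.9047) = 3*(-3.9047)^2 - 1*(-3.9047) - 12 = 37.6447
Step 2: Evaluate g(x).
g(-3.9047) = 3*-3.9047 - 12 = -23.7141
Step 3: Compute Lagrangian.
L = 37.6447 + 6*-23.7141 = -104.6399


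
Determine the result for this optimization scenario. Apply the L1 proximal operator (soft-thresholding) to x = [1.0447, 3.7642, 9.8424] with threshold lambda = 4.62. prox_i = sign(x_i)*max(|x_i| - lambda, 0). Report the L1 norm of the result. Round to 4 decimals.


Soft-thresholding with lambda = 4.62:
prox(1.0447) = sign(1.0447)*max(|1.0447| - 4.62, 0) = 0.0
prox(3.7642) = sign(3.7642)*max(|3.7642| - 4.62, 0) = 0.0
prox(9.8424) = sign(9.8424)*max(|9.8424| - 4.62, 0) = 5.2224
prox(x) = [0.0, 0.0, 5.2224]
||prox(x)||_1 = 0.0 + 0.0 + 5.2224 = 5.2224


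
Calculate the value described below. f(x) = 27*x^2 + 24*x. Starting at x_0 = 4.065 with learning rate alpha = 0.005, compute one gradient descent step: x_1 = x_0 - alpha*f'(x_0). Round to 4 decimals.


We compute the gradient at x_0 and apply the update.
f'(x) = 54*x + 24
f'(4.065) = 54*4.065 + 24 = 243.51
x_1 = 4.065 - 0.005*243.51 = 2.8475


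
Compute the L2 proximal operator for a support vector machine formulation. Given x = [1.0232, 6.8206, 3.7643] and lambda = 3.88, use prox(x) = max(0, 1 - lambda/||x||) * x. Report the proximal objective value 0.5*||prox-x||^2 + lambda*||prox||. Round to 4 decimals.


Step 1: Compute ||x||.
||x|| = 7.8573
Step 2: Compute scaling factor.
scale = max(0, 1 - 3.88/7.8573) = 0.5062
Step 3: prox(x) = [0.5179, 3.4525, 1.9055]
||prox(x)|| = 3.9773
Step 4: Proximal objective.
0.5*||prox-x||^2 = 7.5272
lambda*||prox|| = 15.4319
Total = 22.9592


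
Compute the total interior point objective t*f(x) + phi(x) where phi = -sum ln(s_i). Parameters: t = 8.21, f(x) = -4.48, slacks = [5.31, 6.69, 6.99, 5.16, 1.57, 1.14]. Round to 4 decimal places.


Step 1: Compute log-barrier.
ln values: [1.6696, 1.9006, 1.9445, 1.6409, 0.4511, 0.131]
phi = -(1.6696 + 1.9006 + 1.9445 + 1.6409 + 0.4511 + 0.131) = -7.7377
Step 2: Compute augmented objective.
t*f(x) = 8.21*-4.48 = -36.7808
Total = -36.7808 - 7.7377 = -44.5185


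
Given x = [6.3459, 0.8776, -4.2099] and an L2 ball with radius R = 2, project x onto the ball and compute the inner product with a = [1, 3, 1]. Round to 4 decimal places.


Step 1: Compute ||x|| (intermediates to 6 decimals).
||x|| = sqrt(6.3459^2 + 0.8776^2 + (-4.2099)^2) = 7.665761
Step 2: Project.
Since ||x|| > R, scale = R/||x|| = 2/7.665761 = 0.2609, proj(x) = scale * x
proj(x) = [1.655645, 0.228966, -1.098363]
Step 3: Dot product.
a^T * proj(x) = 1*1.655645 + 3*0.228966 + 1*(-1.098363) = 1.2442


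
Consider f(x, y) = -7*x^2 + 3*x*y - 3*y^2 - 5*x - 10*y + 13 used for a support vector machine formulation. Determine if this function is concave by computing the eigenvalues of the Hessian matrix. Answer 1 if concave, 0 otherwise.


The Hessian of f(x,y) = -7*x^2 + 3*x*y - 3*y^2 - 5*x - 10*y + 13 is:
H = [[-14, 3], [3, -6]]
Trace = -14 - 6 = -20
Determinant = -14*-6 - (3)^2 = 75
Discriminant = (-20)^2 - 4*75 = 100.0
Eigenvalues: lambda_1 = -15.0, lambda_2 = -5.0
The function is concave.

1


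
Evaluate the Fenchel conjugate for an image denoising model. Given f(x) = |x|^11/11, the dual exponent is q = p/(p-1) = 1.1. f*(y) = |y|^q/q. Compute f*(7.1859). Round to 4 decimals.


The conjugate exponent q satisfies 1/p + 1/q = 1.
p = 11, so q = 11/(11 - 1) = 1.1
|y|^q = 7.1859^1.1 = 8.7524
f*(7.1859) = 8.7524 / 1.1 = 7.9568


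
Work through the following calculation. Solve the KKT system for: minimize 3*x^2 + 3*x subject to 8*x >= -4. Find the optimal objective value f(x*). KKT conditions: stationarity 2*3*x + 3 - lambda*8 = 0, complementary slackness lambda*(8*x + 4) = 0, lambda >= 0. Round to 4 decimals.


Step 1: Try lambda = 0 (constraint inactive).
Stationarity: 2*3*x + 3 = 0
x* = -3/(2*3) = -0.5
Check constraint: 8*-0.5 = -4.0 >= -4 -- satisfied.
Step 2: Compute optimal value.
f(x*) = 3*(-0.5)^2 + 3*(-0.5) = -0.75


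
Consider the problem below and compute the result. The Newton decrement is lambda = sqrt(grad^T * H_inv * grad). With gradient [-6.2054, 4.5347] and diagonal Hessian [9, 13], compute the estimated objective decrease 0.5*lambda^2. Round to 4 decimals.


Step 1: H is diagonal, so H^(-1) * g = [-0.6895, 0.3488].
Step 2: g^T H^(-1) g = sum_i g_i^2 / H_ii
  = (-6.2054)^2/9 + (4.5347)^2/13
  = 4.2786 + 1.5818 = 5.8604
Step 3: Objective decrease = 0.5 * g^T H^(-1) g = 2.9302


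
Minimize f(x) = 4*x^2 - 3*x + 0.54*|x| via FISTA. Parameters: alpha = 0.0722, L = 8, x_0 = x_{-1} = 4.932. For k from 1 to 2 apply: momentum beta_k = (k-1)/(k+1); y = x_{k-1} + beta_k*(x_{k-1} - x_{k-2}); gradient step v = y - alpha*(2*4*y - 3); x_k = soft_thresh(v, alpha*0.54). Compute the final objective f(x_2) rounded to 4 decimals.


FISTA on f(x) = 4*x^2 - 3*x + 0.54*|x|
L = 8, alpha = 0.0722
Iteration 1: beta = 0.0, y = 4.932 + 0.0*(4.932 - 4.932) = 4.932
  grad(y) = 36.456, v = y - alpha*grad = 2.2999
  prox(v) = soft_thresh(2.2999, 0.039) = 2.2609
Iteration 2: beta = 0.3333, y = 2.2609 + 0.3333*(2.2609 - 4.932) = 1.3705
  grad(y) = 7.9641, v = y - alpha*grad = 0.7955
  prox(v) = soft_thresh(0.7955, 0.039) = 0.7565
f(x_2) = 4*0.7565^2 - 3*0.7565 + 0.54*|0.7565| = 0.4282


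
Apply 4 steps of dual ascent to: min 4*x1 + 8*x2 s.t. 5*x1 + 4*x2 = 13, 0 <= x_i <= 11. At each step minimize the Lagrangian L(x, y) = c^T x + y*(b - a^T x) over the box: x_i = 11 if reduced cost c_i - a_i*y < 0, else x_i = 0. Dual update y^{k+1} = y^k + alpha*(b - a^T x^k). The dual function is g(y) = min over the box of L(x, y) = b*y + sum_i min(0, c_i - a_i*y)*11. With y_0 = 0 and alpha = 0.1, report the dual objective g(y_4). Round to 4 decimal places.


Dual ascent for LP: min 4*x1 + 8*x2, 5*x1 + 4*x2 = 13, 0 <= x_i <= 11
Step 1: y^k = 0.0, reduced costs: (4.0, 8.0)
  x^k = (0.0, 0.0), subgradient = b - a^T x = 13.0
  y^{k+1} = 0.0 + 0.1*13.0 = 1.3
Step 2: y^k = 1.3, reduced costs: (-2.5, 2.8)
  x^k = (11.0, 0.0), subgradient = b - a^T x = -42.0
  y^{k+1} = 1.3 + 0.1*-42.0 = -2.9
Step 3: y^k = -2.9, reduced costs: (18.5, 19.6)
  x^k = (0.0, 0.0), subgradient = b - a^T x = 13.0
  y^{k+1} = -2.9 + 0.1*13.0 = -1.6
Step 4: y^k = -1.6, reduced costs: (12.0, 14.4)
  x^k = (0.0, 0.0), subgradient = b - a^T x = 13.0
  y^{k+1} = -1.6 + 0.1*13.0 = -0.3
Dual objective at y_4 = -0.3: reduced costs (5.5, 9.2), box minimizer x = (0.0, 0.0)
g(y_4) = b*y + (c1 - a1*y)*x1 + (c2 - a2*y)*x2 = 13*(-0.3) + 5.5*0.0 + 9.2*0.0 = -3.9 + 0.0 + 0.0 = -3.9


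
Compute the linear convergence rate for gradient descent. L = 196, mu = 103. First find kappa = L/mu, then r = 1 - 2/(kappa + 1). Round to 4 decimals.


Step 1: Compute the condition number.
kappa = L/mu = 196/103 = 1.9029
Step 2: Compute the convergence rate.
r = 1 - 2/(kappa + 1) = 1 - 2*mu/(L + mu) = (L - mu)/(L + mu) = 93/299 = 0.311


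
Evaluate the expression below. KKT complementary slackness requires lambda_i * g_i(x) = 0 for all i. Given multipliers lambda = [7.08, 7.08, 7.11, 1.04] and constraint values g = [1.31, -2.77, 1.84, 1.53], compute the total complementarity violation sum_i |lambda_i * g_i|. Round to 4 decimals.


KKT complementary slackness check:
lambda_1 * g_1 = 7.08 * 1.31 = 9.2748
lambda_2 * g_2 = 7.08 * -2.77 = -19.6116
lambda_3 * g_3 = 7.11 * 1.84 = 13.0824
lambda_4 * g_4 = 1.04 * 1.53 = 1.5912
Total violation = 9.2748 + 19.6116 + 13.0824 + 1.5912 = 43.56


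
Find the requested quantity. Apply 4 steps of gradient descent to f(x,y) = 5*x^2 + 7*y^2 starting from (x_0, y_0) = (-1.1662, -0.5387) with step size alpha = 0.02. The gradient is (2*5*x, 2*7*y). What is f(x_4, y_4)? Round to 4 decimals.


Gradient descent on f(x,y) = 5*x^2 + 7*y^2.
Starting point: (-1.1662, -0.5387), alpha = 0.02
Step 1: grad_x = 2*5*-1.1662 = -11.662, grad_y = 2*7*-0.5387 = -7.5418
  x_1 = -1.1662 - 0.02*-11.662 = -0.933
  y_1 = -0.5387 - 0.02*-7.5418 = -0.3879
Step 2: grad_x = 2*5*-0.933 = -9.3296, grad_y = 2*7*-0.3879 = -5.4301
  x_2 = -0.933 - 0.02*-9.3296 = -0.7464
  y_2 = -0.3879 - 0.02*-5.4301 = -0.2793
Step 3: grad_x = 2*5*-0.7464 = -7.4637, grad_y = 2*7*-0.2793 = -3.9097
  x_3 = -0.7464 - 0.02*-7.4637 = -0.5971
  y_3 = -0.2793 - 0.02*-3.9097 = -0.2011
Step 4: grad_x = 2*5*-0.5971 = -5.9709, grad_y = 2*7*-0.2011 = -2.815
  x_4 = -0.5971 - 0.02*-5.9709 = -0.4777
  y_4 = -0.2011 - 0.02*-2.815 = -0.1448
f(-0.4777, -0.1448) = 5*(-0.4777)^2 + 7*(-0.1448)^2 = 1.2876


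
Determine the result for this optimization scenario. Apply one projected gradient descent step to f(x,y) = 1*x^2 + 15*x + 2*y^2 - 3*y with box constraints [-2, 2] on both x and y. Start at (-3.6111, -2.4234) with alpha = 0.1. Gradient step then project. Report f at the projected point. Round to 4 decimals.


Step 1: Compute gradient at (-3.6111, -2.4234).
grad_x = 2*1*-3.6111 + 15 = 7.7778
grad_y = 2*2*-2.4234 - 3 = -12.6936
Step 2: Gradient step.
x_raw = -3.6111 - 0.1*7.7778 = -4.3889
y_raw = -2.4234 - 0.1*-12.6936 = -1.154
Step 3: Project onto [-2, 2].
x_proj = clip(-4.3889) = -2.0
y_proj = clip(-1.154) = -1.154
Step 4: Evaluate f.
f(-2.0, -1.154) = -19.8743


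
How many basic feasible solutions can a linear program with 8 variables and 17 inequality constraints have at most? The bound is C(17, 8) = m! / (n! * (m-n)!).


Each vertex corresponds to some choice of n active constraints out of m, so the number of vertices is at most C(m, n) = m! / (n!(m-n)!).
m = 17, n = 8
Numerator: 17 * 16 * 15 * 14 * 13 * 12 * 11 * 10
Denominator: 8! = 40320
C(17, 8) = 24310


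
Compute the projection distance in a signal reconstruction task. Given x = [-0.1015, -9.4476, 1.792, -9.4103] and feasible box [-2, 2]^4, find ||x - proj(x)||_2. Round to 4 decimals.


Project each component onto [-2, 2].
clip(-0.1015) = -0.1015, clip(-9.4476) = -2.0, clip(1.792) = 1.792, clip(-9.4103) = -2.0
Projection = [-0.1015, -2.0, 1.792, -2.0]
Squared diffs: [0.0, 55.4667, 0.0, 54.9125]
Distance = sqrt(110.3792) = 10.5062


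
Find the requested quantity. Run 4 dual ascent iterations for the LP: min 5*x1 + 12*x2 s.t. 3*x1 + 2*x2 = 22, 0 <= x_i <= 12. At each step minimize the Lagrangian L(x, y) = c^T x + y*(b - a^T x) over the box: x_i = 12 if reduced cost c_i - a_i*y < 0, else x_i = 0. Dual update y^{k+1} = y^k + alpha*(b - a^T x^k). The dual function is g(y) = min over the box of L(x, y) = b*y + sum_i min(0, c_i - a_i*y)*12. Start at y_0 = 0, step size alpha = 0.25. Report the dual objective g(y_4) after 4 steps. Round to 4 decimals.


Dual ascent for LP: min 5*x1 + 12*x2, 3*x1 + 2*x2 = 22, 0 <= x_i <= 12
Step 1: y^k = 0.0, reduced costs: (5.0, 12.0)
  x^k = (0.0, 0.0), subgradient = b - a^T x = 22.0
  y^{k+1} = 0.0 + 0.25*22.0 = 5.5
Step 2: y^k = 5.5, reduced costs: (-11.5, 1.0)
  x^k = (12.0, 0.0), subgradient = b - a^T x = -14.0
  y^{k+1} = 5.5 + 0.25*-14.0 = 2.0
Step 3: y^k = 2.0, reduced costs: (-1.0, 8.0)
  x^k = (12.0, 0.0), subgradient = b - a^T x = -14.0
  y^{k+1} = 2.0 + 0.25*-14.0 = -1.5
Step 4: y^k = -1.5, reduced costs: (9.5, 15.0)
  x^k = (0.0, 0.0), subgradient = b - a^T x = 22.0
  y^{k+1} = -1.5 + 0.25*22.0 = 4.0
Dual objective at y_4 = 4.0: reduced costs (-7.0, 4.0), box minimizer x = (12.0, 0.0)
g(y_4) = b*y + (c1 - a1*y)*x1 + (c2 - a2*y)*x2 = 22*4.0 + (-7.0)*12.0 + 4.0*0.0 = 88.0 - 84.0 + 0.0 = 4.0


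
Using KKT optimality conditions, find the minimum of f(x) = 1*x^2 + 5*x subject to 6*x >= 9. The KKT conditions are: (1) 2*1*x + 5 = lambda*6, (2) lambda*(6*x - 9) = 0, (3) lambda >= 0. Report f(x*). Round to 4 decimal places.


Step 1: Try lambda = 0 (constraint inactive).
x_unc = -5/(2*1) = -2.5
Check: 6*-2.5 = -15.0 < 9 -- violated!
Step 2: Constraint must be active: 6*x = 9
x* = 9/6 = 1.5
lambda = (2*1*1.5 + 5)/6 = 1.3333
Step 3: Compute optimal value.
f(x*) = 1*1.5^2 + 5*1.5 = 9.75


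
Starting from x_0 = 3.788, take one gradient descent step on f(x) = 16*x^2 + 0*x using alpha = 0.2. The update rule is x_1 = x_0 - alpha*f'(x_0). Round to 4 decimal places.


We compute the gradient at x_0 and apply the update.
f'(x) = 32*x + 0
f'(3.788) = 32*3.788 + 0 = 121.216
x_1 = 3.788 - 0.2*121.216 = -20.4552


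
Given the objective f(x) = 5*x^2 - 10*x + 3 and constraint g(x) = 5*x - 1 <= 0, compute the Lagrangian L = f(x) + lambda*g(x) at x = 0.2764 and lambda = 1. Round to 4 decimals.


Step 1: Evaluate f(x).
f(0.2764) = 5*0.2764^2 - 10*0.2764 + 3 = 0.618
Step 2: Evaluate g(x).
g(0.2764) = 5*0.2764 - 1 = 0.382
Step 3: Compute Lagrangian.
L = 0.618 + 1*0.382 = 1.0


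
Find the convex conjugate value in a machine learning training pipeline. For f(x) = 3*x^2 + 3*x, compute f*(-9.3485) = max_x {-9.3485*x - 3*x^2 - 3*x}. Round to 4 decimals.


f*(y) = sup_x {y*x - a*x^2 - b*x} = sup_x {(y-b)*x - a*x^2}
FOC: (y - b) - 2a*x = 0 => x* = (y - b)/(2a)
x* = (-9.3485 - 3)/(2*3) = -2.0581
f*(-9.3485) = (y-b)^2/(4a) = (-9.3485 - 3)^2/(4*3)
= 152.4855/12 = 12.7071


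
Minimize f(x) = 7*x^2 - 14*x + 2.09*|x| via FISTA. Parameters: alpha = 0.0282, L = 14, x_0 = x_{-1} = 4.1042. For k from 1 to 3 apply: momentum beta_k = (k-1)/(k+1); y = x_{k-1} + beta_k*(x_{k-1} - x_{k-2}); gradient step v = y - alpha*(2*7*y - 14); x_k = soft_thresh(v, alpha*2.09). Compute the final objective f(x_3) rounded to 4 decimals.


FISTA on f(x) = 7*x^2 - 14*x + 2.09*|x|
L = 14, alpha = 0.0282
Iteration 1: beta = 0.0, y = 4.1042 + 0.0*(4.1042 - 4.1042) = 4.1042
  grad(y) = 43.4588, v = y - alpha*grad = 2.8787
  prox(v) = soft_thresh(2.8787, 0.0589) = 2.8197
Iteration 2: beta = 0.3333, y = 2.8197 + 0.3333*(2.8197 - 4.1042) = 2.3916
  grad(y) = 19.4819, v = y - alpha*grad = 1.8422
  prox(v) = soft_thresh(1.8422, 0.0589) = 1.7832
Iteration 3: beta = 0.5, y = 1.7832 + 0.5*(1.7832 - 2.8197) = 1.265
  grad(y) = 3.7099, v = y - alpha*grad = 1.1604
  prox(v) = soft_thresh(1.1604, 0.0589) = 1.1014
f(x_3) = 7*1.1014^2 - 14*1.1014 + 2.09*|1.1014| = -4.626


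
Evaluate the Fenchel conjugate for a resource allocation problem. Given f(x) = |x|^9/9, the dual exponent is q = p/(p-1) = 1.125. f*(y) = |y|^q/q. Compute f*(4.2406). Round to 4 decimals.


The conjugate exponent q satisfies 1/p + 1/q = 1.
p = 9, so q = 9/(9 - 1) = 1.125
|y|^q = 4.2406^1.125 = 5.0799
f*(4.2406) = 5.0799 / 1.125 = 4.5155


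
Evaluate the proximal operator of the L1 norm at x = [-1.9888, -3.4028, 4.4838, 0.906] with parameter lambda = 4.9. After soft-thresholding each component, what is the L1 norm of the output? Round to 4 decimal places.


Soft-thresholding with lambda = 4.9:
prox(-1.9888) = sign(-1.9888)*max(|-1.9888| - 4.9, 0) = 0.0
prox(-3.4028) = sign(-3.4028)*max(|-3.4028| - 4.9, 0) = 0.0
prox(4.4838) = sign(4.4838)*max(|4.4838| - 4.9, 0) = 0.0
prox(0.906) = sign(0.906)*max(|0.906| - 4.9, 0) = 0.0
prox(x) = [0.0, 0.0, 0.0, 0.0]
||prox(x)||_1 = 0.0 + 0.0 + 0.0 + 0.0 = 0.0


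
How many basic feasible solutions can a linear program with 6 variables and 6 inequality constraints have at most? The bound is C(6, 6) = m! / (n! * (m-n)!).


Each vertex corresponds to some choice of n active constraints out of m, so the number of vertices is at most C(m, n) = m! / (n!(m-n)!).
m = 6, n = 6
Numerator: 6 * 5 * 4 * 3 * 2 * 1
Denominator: 6! = 720
C(6, 6) = 1


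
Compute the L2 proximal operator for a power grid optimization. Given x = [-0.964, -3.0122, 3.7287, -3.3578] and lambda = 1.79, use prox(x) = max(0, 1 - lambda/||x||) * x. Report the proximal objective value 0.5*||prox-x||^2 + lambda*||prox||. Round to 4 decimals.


Step 1: Compute ||x||.
||x|| = 5.9313
Step 2: Compute scaling factor.
scale = max(0, 1 - 1.79/5.9313) = 0.6982
Step 3: prox(x) = [-0.6731, -2.1032, 2.6034, -2.3445]
||prox(x)|| = 4.1413
Step 4: Proximal objective.
0.5*||prox-x||^2 = 1.6021
lambda*||prox|| = 7.4129
Total = 9.015


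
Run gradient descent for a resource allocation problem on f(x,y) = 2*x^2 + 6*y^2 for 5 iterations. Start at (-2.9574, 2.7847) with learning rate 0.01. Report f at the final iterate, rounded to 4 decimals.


Gradient descent on f(x,y) = 2*x^2 + 6*y^2.
Starting point: (-2.9574, 2.7847), alpha = 0.01
Step 1: grad_x = 2*2*-2.9574 = -11.8296, grad_y = 2*6*2.7847 = 33.4164
  x_1 = -2.9574 - 0.01*-11.8296 = -2.8391
  y_1 = 2.7847 - 0.01*33.4164 = 2.4505
Step 2: grad_x = 2*2*-2.8391 = -11.3564, grad_y = 2*6*2.4505 = 29.4064
  x_2 = -2.8391 - 0.01*-11.3564 = -2.7255
  y_2 = 2.4505 - 0.01*29.4064 = 2.1565
Step 3: grad_x = 2*2*-2.7255 = -10.9022, grad_y = 2*6*2.1565 = 25.8777
  x_3 = -2.7255 - 0.01*-10.9022 = -2.6165
  y_3 = 2.1565 - 0.01*25.8777 = 1.8977
Step 4: grad_x = 2*2*-2.6165 = -10.4661, grad_y = 2*6*1.8977 = 22.7723
  x_4 = -2.6165 - 0.01*-10.4661 = -2.5119
  y_4 = 1.8977 - 0.01*22.7723 = 1.67
Step 5: grad_x = 2*2*-2.5119 = -10.0474, grad_y = 2*6*1.67 = 20.0397
  x_5 = -2.5119 - 0.01*-10.0474 = -2.4114
  y_5 = 1.67 - 0.01*20.0397 = 1.4696
f(-2.4114, 1.4696) = 2*(-2.4114)^2 + 6*1.4696^2 = 24.5874


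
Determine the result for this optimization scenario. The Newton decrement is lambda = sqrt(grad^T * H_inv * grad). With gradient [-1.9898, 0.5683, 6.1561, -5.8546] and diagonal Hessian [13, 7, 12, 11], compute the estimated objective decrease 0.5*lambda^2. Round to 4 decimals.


Step 1: H is diagonal, so H^(-1) * g = [-0.1531, 0.0812, 0.513, -0.5322].
Step 2: g^T H^(-1) g = sum_i g_i^2 / H_ii
  = (-1.9898)^2/13 + (0.5683)^2/7 + (6.1561)^2/12 + (-5.8546)^2/11
  = 0.3046 + 0.0461 + 3.1581 + 3.116 = 6.6249
Step 3: Objective decrease = 0.5 * g^T H^(-1) g = 3.3124


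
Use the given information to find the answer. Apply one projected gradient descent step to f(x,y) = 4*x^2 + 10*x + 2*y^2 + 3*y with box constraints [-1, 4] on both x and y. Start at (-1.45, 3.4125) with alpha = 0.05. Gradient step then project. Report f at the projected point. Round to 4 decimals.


Step 1: Compute gradient at (-1.45, 3.4125).
grad_x = 2*4*-1.45 + 10 = -1.6
grad_y = 2*2*3.4125 + 3 = 16.65
Step 2: Gradient step.
x_raw = -1.45 - 0.05*-1.6 = -1.37
y_raw = 3.4125 - 0.05*16.65 = 2.58
Step 3: Project onto [-1, 4].
x_proj = clip(-1.37) = -1.0
y_proj = clip(2.58) = 2.58
Step 4: Evaluate f.
f(-1.0, 2.58) = 15.0528


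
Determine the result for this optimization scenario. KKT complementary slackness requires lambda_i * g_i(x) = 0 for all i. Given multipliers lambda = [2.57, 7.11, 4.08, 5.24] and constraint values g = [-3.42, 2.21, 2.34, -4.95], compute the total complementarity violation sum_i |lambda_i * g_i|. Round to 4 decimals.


KKT complementary slackness check:
lambda_1 * g_1 = 2.57 * -3.42 = -8.7894
lambda_2 * g_2 = 7.11 * 2.21 = 15.7131
lambda_3 * g_3 = 4.08 * 2.34 = 9.5472
lambda_4 * g_4 = 5.24 * -4.95 = -25.938
Total violation = 8.7894 + 15.7131 + 9.5472 + 25.938 = 59.9877


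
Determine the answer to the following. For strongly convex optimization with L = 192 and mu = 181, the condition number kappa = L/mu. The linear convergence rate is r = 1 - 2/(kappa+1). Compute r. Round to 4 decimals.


Step 1: Compute the condition number.
kappa = L/mu = 192/181 = 1.0608
Step 2: Compute the convergence rate.
r = 1 - 2/(kappa + 1) = 1 - 2*mu/(L + mu) = (L - mu)/(L + mu) = 11/373 = 0.0295


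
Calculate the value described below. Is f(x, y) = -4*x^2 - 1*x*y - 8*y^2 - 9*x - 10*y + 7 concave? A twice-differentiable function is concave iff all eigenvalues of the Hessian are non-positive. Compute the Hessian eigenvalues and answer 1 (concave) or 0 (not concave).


The Hessian of f(x,y) = -4*x^2 - 1*x*y - 8*y^2 - 9*x - 10*y + 7 is:
H = [[-8, -1], [-1, -16]]
Trace = -8 - 16 = -24
Determinant = -8*-16 - (-1)^2 = 127
Discriminant = (-24)^2 - 4*127 = 68.0
Eigenvalues: lambda_1 = -16.1231, lambda_2 = -7.8769
The function is concave.

1


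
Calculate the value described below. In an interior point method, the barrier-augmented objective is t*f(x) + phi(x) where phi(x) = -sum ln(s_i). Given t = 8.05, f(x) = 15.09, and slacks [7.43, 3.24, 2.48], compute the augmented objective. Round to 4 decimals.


Step 1: Compute log-barrier.
ln values: [2.0055, 1.1756, 0.9083]
phi = -(2.0055 + 1.1756 + 0.9083) = -4.0894
Step 2: Compute augmented objective.
t*f(x) = 8.05*15.09 = 121.4745
Total = 121.4745 - 4.0894 = 117.3851


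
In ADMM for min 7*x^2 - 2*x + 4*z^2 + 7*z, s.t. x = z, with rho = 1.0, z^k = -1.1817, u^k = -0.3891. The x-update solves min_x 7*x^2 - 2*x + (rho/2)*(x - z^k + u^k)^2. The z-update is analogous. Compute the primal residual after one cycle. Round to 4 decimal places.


ADMM iteration with rho = 1.0, z^k = -1.1817, u^k = -0.3891
Step 1: x-update.
Minimize 7*x^2 - 2*x + (1.0/2)*(x + 1.1817 - 0.3891)^2
FOC: (2*7 + 1.0)*x = 2 + 1.0*(-1.1817 + 0.3891)
x^{k+1} = 0.0805
Step 2: z-update.
Minimize 4*z^2 + 7*z + (1.0/2)*(0.0805 - z - 0.3891)^2
FOC: (2*4 + 1.0)*z = -7 + 1.0*(0.0805 - 0.3891)
z^{k+1} = -0.8121
Step 3: u-update.
u^{k+1} = -0.3891 + 0.0805 + 0.8121 = 0.5035
Step 4: Primal residual = |0.0805 + 0.8121| = 0.8926


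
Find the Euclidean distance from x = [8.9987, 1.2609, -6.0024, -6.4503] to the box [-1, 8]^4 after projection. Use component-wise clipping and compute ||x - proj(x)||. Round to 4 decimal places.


Project each component onto [-1, 8].
clip(8.9987) = 8.0, clip(1.2609) = 1.2609, clip(-6.0024) = -1.0, clip(-6.4503) = -1.0
Projection = [8.0, 1.2609, -1.0, -1.0]
Squared diffs: [0.9974, 0.0, 25.024, 29.7058]
Distance = sqrt(55.7272) = 7.4651


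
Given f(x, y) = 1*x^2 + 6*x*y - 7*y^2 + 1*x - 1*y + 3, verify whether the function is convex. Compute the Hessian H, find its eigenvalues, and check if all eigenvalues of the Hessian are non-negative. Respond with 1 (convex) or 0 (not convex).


The Hessian of f(x,y) = 1*x^2 + 6*x*y - 7*y^2 + 1*x - 1*y + 3 is:
H = [[2, 6], [6, -14]]
Trace = 2 - 14 = -12
Determinant = 2*-14 - (6)^2 = -64
Discriminant = (-12)^2 - 4*-64 = 400.0
Eigenvalues: lambda_1 = -16.0, lambda_2 = 4.0
The function is not convex.

0


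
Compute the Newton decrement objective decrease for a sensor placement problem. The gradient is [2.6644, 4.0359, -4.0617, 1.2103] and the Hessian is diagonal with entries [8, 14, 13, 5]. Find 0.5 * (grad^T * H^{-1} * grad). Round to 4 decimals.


Step 1: H is diagonal, so H^(-1) * g = [0.3331, 0.2883, -0.3124, 0.2421].
Step 2: g^T H^(-1) g = sum_i g_i^2 / H_ii
  = (2.6644)^2/8 + (4.0359)^2/14 + (-4.0617)^2/13 + (1.2103)^2/5
  = 0.8874 + 1.1635 + 1.269 + 0.293 = 3.6128
Step 3: Objective decrease = 0.5 * g^T H^(-1) g = 1.8064


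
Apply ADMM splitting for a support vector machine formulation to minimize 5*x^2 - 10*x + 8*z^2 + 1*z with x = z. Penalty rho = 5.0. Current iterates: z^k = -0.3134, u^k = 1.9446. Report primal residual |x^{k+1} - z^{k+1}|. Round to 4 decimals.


ADMM iteration with rho = 5.0, z^k = -0.3134, u^k = 1.9446
Step 1: x-update.
Minimize 5*x^2 - 10*x + (5.0/2)*(x + 0.3134 + 1.9446)^2
FOC: (2*5 + 5.0)*x = 10 + 5.0*(-0.3134 - 1.9446)
x^{k+1} = -0.086
Step 2: z-update.
Minimize 8*z^2 + 1*z + (5.0/2)*(-0.086 - z + 1.9446)^2
FOC: (2*8 + 5.0)*z = -1 + 5.0*(-0.086 + 1.9446)
z^{k+1} = 0.3949
Step 3: u-update.
u^{k+1} = 1.9446 - 0.086 - 0.3949 = 1.4637
Step 4: Primal residual = |-0.086 - 0.3949| = 0.4809


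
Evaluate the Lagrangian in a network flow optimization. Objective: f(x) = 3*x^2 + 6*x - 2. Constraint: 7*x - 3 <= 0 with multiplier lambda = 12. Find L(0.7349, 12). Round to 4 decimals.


Step 1: Evaluate f(x).
f(0.7349) = 3*0.7349^2 + 6*0.7349 - 2 = 4.0296
Step 2: Evaluate g(x).
g(0.7349) = 7*0.7349 - 3 = 2.1443
Step 3: Compute Lagrangian.
L = 4.0296 + 12*2.1443 = 29.7612


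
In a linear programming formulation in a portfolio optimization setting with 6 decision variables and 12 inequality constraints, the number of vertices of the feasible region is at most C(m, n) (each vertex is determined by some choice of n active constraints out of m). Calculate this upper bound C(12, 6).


Each vertex corresponds to some choice of n active constraints out of m, so the number of vertices is at most C(m, n) = m! / (n!(m-n)!).
m = 12, n = 6
Numerator: 12 * 11 * 10 * 9 * 8 * 7
Denominator: 6! = 720
C(12, 6) = 924


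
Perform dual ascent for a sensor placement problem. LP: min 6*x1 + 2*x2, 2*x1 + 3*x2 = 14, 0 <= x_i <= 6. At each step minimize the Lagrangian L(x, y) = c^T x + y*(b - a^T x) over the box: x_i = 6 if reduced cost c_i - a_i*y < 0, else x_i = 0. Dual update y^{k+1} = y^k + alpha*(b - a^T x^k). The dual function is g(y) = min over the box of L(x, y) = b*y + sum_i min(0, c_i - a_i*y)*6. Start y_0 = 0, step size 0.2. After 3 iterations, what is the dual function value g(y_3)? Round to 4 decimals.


Dual ascent for LP: min 6*x1 + 2*x2, 2*x1 + 3*x2 = 14, 0 <= x_i <= 6
Step 1: y^k = 0.0, reduced costs: (6.0, 2.0)
  x^k = (0.0, 0.0), subgradient = b - a^T x = 14.0
  y^{k+1} = 0.0 + 0.2*14.0 = 2.8
Step 2: y^k = 2.8, reduced costs: (0.4, -6.4)
  x^k = (0.0, 6.0), subgradient = b - a^T x = -4.0
  y^{k+1} = 2.8 + 0.2*-4.0 = 2.0
Step 3: y^k = 2.0, reduced costs: (2.0, -4.0)
  x^k = (0.0, 6.0), subgradient = b - a^T x = -4.0
  y^{k+1} = 2.0 + 0.2*-4.0 = 1.2
Dual objective at y_3 = 1.2: reduced costs (3.6, -1.6), box minimizer x = (0.0, 6.0)
g(y_3) = b*y + (c1 - a1*y)*x1 + (c2 - a2*y)*x2 = 14*1.2 + 3.6*0.0 + (-1.6)*6.0 = 16.8 + 0.0 - 9.6 = 7.2


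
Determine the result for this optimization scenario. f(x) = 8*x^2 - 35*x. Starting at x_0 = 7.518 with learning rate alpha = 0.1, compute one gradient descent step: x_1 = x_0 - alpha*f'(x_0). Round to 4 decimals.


We compute the gradient at x_0 and apply the update.
f'(x) = 16*x - 35
f'(7.518) = 16*7.518 - 35 = 85.288
x_1 = 7.518 - 0.1*85.288 = -1.0108


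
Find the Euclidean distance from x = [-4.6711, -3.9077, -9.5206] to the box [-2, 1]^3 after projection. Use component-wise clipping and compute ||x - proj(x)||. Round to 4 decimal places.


Project each component onto [-2, 1].
clip(-4.6711) = -2.0, clip(-3.9077) = -2.0, clip(-9.5206) = -2.0
Projection = [-2.0, -2.0, -2.0]
Squared diffs: [7.1348, 3.6393, 56.5594]
Distance = sqrt(67.3335) = 8.2057


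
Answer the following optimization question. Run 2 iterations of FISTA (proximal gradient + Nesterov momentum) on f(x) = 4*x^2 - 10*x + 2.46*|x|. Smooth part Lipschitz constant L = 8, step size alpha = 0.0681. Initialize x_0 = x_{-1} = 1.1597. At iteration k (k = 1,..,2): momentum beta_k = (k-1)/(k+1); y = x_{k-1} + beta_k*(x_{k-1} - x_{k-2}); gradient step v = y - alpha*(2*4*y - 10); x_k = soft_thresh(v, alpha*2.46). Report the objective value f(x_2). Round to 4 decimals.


FISTA on f(x) = 4*x^2 - 10*x + 2.46*|x|
L = 8, alpha = 0.0681
Iteration 1: beta = 0.0, y = 1.1597 + 0.0*(1.1597 - 1.1597) = 1.1597
  grad(y) = -0.7224, v = y - alpha*grad = 1.2089
  prox(v) = soft_thresh(1.2089, 0.1675) = 1.0414
Iteration 2: beta = 0.3333, y = 1.0414 + 0.3333*(1.0414 - 1.1597) = 1.0019
  grad(y) = -1.9846, v = y - alpha*grad = 1.1371
  prox(v) = soft_thresh(1.1371, 0.1675) = 0.9696
f(x_2) = 4*0.9696^2 - 10*0.9696 + 2.46*|0.9696| = -3.5503


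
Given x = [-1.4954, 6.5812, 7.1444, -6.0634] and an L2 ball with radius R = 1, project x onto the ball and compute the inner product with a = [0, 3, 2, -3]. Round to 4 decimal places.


Step 1: Compute ||x|| (intermediates to 6 decimals).
||x|| = sqrt((-1.4954)^2 + 6.5812^2 + 7.1444^2 + (-6.0634)^2) = 11.547973
Step 2: Project.
Since ||x|| > R, scale = R/||x|| = 1/11.547973 = 0.086595, proj(x) = scale * x
proj(x) = [-0.129494, 0.569899, 0.618669, -0.52506]
Step 3: Dot product.
a^T * proj(x) = 0*(-0.129494) + 3*0.569899 + 2*0.618669 - 3*(-0.52506) = 4.5222


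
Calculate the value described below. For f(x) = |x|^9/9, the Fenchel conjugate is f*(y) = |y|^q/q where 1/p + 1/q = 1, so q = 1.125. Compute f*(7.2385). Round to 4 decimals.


The conjugate exponent q satisfies 1/p + 1/q = 1.
p = 9, so q = 9/(9 - 1) = 1.125
|y|^q = 7.2385^1.125 = 9.2705
f*(7.2385) = 9.2705 / 1.125 = 8.2405


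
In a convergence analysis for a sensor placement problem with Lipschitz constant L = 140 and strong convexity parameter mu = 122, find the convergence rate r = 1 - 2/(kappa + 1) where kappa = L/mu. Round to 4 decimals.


Step 1: Compute the condition number.
kappa = L/mu = 140/122 = 1.1475
Step 2: Compute the convergence rate.
r = 1 - 2/(kappa + 1) = 1 - 2*mu/(L + mu) = (L - mu)/(L + mu) = 18/262 = 0.0687


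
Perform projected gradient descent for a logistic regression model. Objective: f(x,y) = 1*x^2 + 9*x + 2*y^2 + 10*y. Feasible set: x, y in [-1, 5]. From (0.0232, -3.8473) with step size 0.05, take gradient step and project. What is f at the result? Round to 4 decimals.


Step 1: Compute gradient at (0.0232, -3.8473).
grad_x = 2*1*0.0232 + 9 = 9.0464
grad_y = 2*2*-3.8473 + 10 = -5.3892
Step 2: Gradient step.
x_raw = 0.0232 - 0.05*9.0464 = -0.4291
y_raw = -3.8473 - 0.05*-5.3892 = -3.5778
Step 3: Project onto [-1, 5].
x_proj = clip(-0.4291) = -0.4291
y_proj = clip(-3.5778) = -1.0
Step 4: Evaluate f.
f(-0.4291, -1.0) = -11.6779


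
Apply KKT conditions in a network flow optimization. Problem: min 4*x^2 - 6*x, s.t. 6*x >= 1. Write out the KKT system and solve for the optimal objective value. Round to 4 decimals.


Step 1: Try lambda = 0 (constraint inactive).
Stationarity: 2*4*x - 6 = 0
x* = 6/(2*4) = 0.75
Check constraint: 6*0.75 = 4.5 >= 1 -- satisfied.
Step 2: Compute optimal value.
f(x*) = 4*0.75^2 - 6*0.75 = -2.25


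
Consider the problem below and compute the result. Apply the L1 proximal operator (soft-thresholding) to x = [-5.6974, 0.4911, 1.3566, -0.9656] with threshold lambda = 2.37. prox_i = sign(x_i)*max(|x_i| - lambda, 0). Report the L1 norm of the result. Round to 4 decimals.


Soft-thresholding with lambda = 2.37:
prox(-5.6974) = sign(-5.6974)*max(|-5.6974| - 2.37, 0) = -3.3274
prox(0.4911) = sign(0.4911)*max(|0.4911| - 2.37, 0) = 0.0
prox(1.3566) = sign(1.3566)*max(|1.3566| - 2.37, 0) = 0.0
prox(-0.9656) = sign(-0.9656)*max(|-0.9656| - 2.37, 0) = 0.0
prox(x) = [-3.3274, 0.0, 0.0, 0.0]
||prox(x)||_1 = 3.3274 + 0.0 + 0.0 + 0.0 = 3.3274


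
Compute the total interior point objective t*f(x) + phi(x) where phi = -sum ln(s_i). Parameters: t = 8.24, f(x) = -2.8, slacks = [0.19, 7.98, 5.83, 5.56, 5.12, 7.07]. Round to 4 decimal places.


Step 1: Compute log-barrier.
ln values: [-1.6607, 2.0769, 1.763, 1.7156, 1.6332, 1.9559]
phi = -(-1.6607 + 2.0769 + 1.763 + 1.7156 + 1.6332 + 1.9559) = -7.4838
Step 2: Compute augmented objective.
t*f(x) = 8.24*-2.8 = -23.072
Total = -23.072 - 7.4838 = -30.5558


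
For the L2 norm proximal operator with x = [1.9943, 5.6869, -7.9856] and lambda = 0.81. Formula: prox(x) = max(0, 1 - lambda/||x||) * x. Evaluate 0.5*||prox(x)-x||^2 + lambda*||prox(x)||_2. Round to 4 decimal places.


Step 1: Compute ||x||.
||x|| = 10.0044
Step 2: Compute scaling factor.
scale = max(0, 1 - 0.81/10.0044) = 0.919
Step 3: prox(x) = [1.8328, 5.2265, -7.3391]
||prox(x)|| = 9.1944
Step 4: Proximal objective.
0.5*||prox-x||^2 = 0.3281
lambda*||prox|| = 7.4475
Total = 7.7755


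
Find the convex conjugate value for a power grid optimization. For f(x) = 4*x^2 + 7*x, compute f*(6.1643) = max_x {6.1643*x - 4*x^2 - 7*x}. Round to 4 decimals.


f*(y) = sup_x {y*x - a*x^2 - b*x} = sup_x {(y-b)*x - a*x^2}
FOC: (y - b) - 2a*x = 0 => x* = (y - b)/(2a)
x* = (6.1643 - 7)/(2*4) = -0.1045
f*(6.1643) = (y-b)^2/(4a) = (6.1643 - 7)^2/(4*4)
= 0.6984/16 = 0.0436


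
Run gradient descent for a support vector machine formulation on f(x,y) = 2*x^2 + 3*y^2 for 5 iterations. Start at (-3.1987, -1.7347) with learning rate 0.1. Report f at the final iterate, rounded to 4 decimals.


Gradient descent on f(x,y) = 2*x^2 + 3*y^2.
Starting point: (-3.1987, -1.7347), alpha = 0.1
Step 1: grad_x = 2*2*-3.1987 = -12.7948, grad_y = 2*3*-1.7347 = -10.4082
  x_1 = -3.1987 - 0.1*-12.7948 = -1.9192
  y_1 = -1.7347 - 0.1*-10.4082 = -0.6939
Step 2: grad_x = 2*2*-1.9192 = -7.6769, grad_y = 2*3*-0.6939 = -4.1633
  x_2 = -1.9192 - 0.1*-7.6769 = -1.1515
  y_2 = -0.6939 - 0.1*-4.1633 = -0.2776
Step 3: grad_x = 2*2*-1.1515 = -4.6061, grad_y = 2*3*-0.2776 = -1.6653
  x_3 = -1.1515 - 0.1*-4.6061 = -0.6909
  y_3 = -0.2776 - 0.1*-1.6653 = -0.111
Step 4: grad_x = 2*2*-0.6909 = -2.7637, grad_y = 2*3*-0.111 = -0.6661
  x_4 = -0.6909 - 0.1*-2.7637 = -0.4146
  y_4 = -0.111 - 0.1*-0.6661 = -0.0444
Step 5: grad_x = 2*2*-0.4146 = -1.6582, grad_y = 2*3*-0.0444 = -0.2664
  x_5 = -0.4146 - 0.1*-1.6582 = -0.2487
  y_5 = -0.0444 - 0.1*-0.2664 = -0.0178
f(-0.2487, -0.0178) = 2*(-0.2487)^2 + 3*(-0.0178)^2 = 0.1247


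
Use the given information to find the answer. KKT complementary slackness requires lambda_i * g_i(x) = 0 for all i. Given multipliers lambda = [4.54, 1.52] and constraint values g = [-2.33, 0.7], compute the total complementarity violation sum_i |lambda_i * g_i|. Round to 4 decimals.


KKT complementary slackness check:
lambda_1 * g_1 = 4.54 * -2.33 = -10.5782
lambda_2 * g_2 = 1.52 * 0.7 = 1.064
Total violation = 10.5782 + 1.064 = 11.6422


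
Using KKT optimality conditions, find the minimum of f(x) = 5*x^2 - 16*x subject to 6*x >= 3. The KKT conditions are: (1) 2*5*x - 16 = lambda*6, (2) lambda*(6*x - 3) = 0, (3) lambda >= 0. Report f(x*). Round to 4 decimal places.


Step 1: Try lambda = 0 (constraint inactive).
Stationarity: 2*5*x - 16 = 0
x* = 16/(2*5) = 1.6
Check constraint: 6*1.6 = 9.6 >= 3 -- satisfied.
Step 2: Compute optimal value.
f(x*) = 5*1.6^2 - 16*1.6 = -12.8


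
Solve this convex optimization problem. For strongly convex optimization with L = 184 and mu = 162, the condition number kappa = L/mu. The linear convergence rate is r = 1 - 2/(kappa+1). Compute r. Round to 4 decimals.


Step 1: Compute the condition number.
kappa = L/mu = 184/162 = 1.1358
Step 2: Compute the convergence rate.
r = 1 - 2/(kappa + 1) = 1 - 2*mu/(L + mu) = (L - mu)/(L + mu) = 22/346 = 0.0636


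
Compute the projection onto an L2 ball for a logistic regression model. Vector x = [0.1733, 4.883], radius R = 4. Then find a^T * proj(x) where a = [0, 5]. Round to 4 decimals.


Step 1: Compute ||x|| (intermediates to 6 decimals).
||x|| = sqrt(0.1733^2 + 4.883^2) = 4.886074
Step 2: Project.
Since ||x|| > R, scale = R/||x|| = 4/4.886074 = 0.818653, proj(x) = scale * x
proj(x) = [0.141873, 3.997483]
Step 3: Dot product.
a^T * proj(x) = 0*0.141873 + 5*3.997483 = 19.9874


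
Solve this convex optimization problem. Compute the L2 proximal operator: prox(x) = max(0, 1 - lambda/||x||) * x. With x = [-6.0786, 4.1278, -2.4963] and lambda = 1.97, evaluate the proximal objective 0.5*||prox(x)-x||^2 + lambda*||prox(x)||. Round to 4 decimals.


Step 1: Compute ||x||.
||x|| = 7.7601
Step 2: Compute scaling factor.
scale = max(0, 1 - 1.97/7.7601) = 0.7461
Step 3: prox(x) = [-4.5355, 3.0799, -1.8626]
||prox(x)|| = 5.7901
Step 4: Proximal objective.
0.5*||prox-x||^2 = 1.9405
lambda*||prox|| = 11.4065
Total = 13.347


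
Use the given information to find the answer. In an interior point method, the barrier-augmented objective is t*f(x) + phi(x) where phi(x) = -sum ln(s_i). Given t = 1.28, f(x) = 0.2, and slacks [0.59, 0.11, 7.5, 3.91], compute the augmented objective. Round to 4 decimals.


Step 1: Compute log-barrier.
ln values: [-0.5276, -2.2073, 2.0149, 1.3635]
phi = -(-0.5276 - 2.2073 + 2.0149 + 1.3635) = -0.6435
Step 2: Compute augmented objective.
t*f(x) = 1.28*0.2 = 0.256
Total = 0.256 - 0.6435 = -0.3875


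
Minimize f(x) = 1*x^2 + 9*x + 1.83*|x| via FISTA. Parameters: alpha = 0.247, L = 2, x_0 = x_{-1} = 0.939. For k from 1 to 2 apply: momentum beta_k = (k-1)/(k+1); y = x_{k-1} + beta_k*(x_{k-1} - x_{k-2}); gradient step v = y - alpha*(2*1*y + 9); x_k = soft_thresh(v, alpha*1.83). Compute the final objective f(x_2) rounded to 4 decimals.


FISTA on f(x) = 1*x^2 + 9*x + 1.83*|x|
L = 2, alpha = 0.247
Iteration 1: beta = 0.0, y = 0.939 + 0.0*(0.939 - 0.939) = 0.939
  grad(y) = 10.878, v = y - alpha*grad = -1.7479
  prox(v) = soft_thresh(-1.7479, 0.452) = -1.2959
Iteration 2: beta = 0.3333, y = -1.2959 + 0.3333*(-1.2959 - 0.939) = -2.0408
  grad(y) = 4.9184, v = y - alpha*grad = -3.2556
  prox(v) = soft_thresh(-3.2556, 0.452) = -2.8036
f(x_2) = 1*(-2.8036)^2 + 9*(-2.8036) + 1.83*|-2.8036| = -12.2417


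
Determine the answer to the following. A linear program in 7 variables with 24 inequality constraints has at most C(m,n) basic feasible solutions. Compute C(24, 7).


Each vertex corresponds to some choice of n active constraints out of m, so the number of vertices is at most C(m, n) = m! / (n!(m-n)!).
m = 24, n = 7
Numerator: 24 * 23 * 22 * 21 * 20 * 19 * 18
Denominator: 7! = 5040
C(24, 7) = 346104


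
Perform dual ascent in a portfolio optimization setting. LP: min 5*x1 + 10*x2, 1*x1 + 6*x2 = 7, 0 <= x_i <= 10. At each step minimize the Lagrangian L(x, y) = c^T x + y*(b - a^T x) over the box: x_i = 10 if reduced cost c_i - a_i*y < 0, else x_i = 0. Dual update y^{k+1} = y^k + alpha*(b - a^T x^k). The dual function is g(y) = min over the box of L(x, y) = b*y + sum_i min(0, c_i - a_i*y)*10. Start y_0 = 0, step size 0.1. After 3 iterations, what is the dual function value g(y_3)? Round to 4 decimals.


Dual ascent for LP: min 5*x1 + 10*x2, 1*x1 + 6*x2 = 7, 0 <= x_i <= 10
Step 1: y^k = 0.0, reduced costs: (5.0, 10.0)
  x^k = (0.0, 0.0), subgradient = b - a^T x = 7.0
  y^{k+1} = 0.0 + 0.1*7.0 = 0.7
Step 2: y^k = 0.7, reduced costs: (4.3, 5.8)
  x^k = (0.0, 0.0), subgradient = b - a^T x = 7.0
  y^{k+1} = 0.7 + 0.1*7.0 = 1.4
Step 3: y^k = 1.4, reduced costs: (3.6, 1.6)
  x^k = (0.0, 0.0), subgradient = b - a^T x = 7.0
  y^{k+1} = 1.4 + 0.1*7.0 = 2.1
Dual objective at y_3 = 2.1: reduced costs (2.9, -2.6), box minimizer x = (0.0, 10.0)
g(y_3) = b*y + (c1 - a1*y)*x1 + (c2 - a2*y)*x2 = 7*2.1 + 2.9*0.0 + (-2.6)*10.0 = 14.7 + 0.0 - 26.0 = -11.3


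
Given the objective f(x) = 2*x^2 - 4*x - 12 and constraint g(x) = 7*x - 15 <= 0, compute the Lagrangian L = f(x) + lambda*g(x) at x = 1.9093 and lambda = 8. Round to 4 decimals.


Step 1: Evaluate f(x).
f(1.9093) = 2*1.9093^2 - 4*1.9093 - 12 = -12.3463
Step 2: Evaluate g(x).
g(1.9093) = 7*1.9093 - 15 = -1.6349
Step 3: Compute Lagrangian.
L = -12.3463 + 8*-1.6349 = -25.4255


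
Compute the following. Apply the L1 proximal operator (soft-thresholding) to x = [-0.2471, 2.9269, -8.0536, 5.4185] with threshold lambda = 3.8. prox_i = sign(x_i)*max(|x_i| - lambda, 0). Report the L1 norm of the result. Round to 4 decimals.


Soft-thresholding with lambda = 3.8:
prox(-0.2471) = sign(-0.2471)*max(|-0.2471| - 3.8, 0) = 0.0
prox(2.9269) = sign(2.9269)*max(|2.9269| - 3.8, 0) = 0.0
prox(-8.0536) = sign(-8.0536)*max(|-8.0536| - 3.8, 0) = -4.2536
prox(5.4185) = sign(5.4185)*max(|5.4185| - 3.8, 0) = 1.6185
prox(x) = [0.0, 0.0, -4.2536, 1.6185]
||prox(x)||_1 = 0.0 + 0.0 + 4.2536 + 1.6185 = 5.8721
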